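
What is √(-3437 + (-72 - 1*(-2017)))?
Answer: 2*I*√373 ≈ 38.626*I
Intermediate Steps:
√(-3437 + (-72 - 1*(-2017))) = √(-3437 + (-72 + 2017)) = √(-3437 + 1945) = √(-1492) = 2*I*√373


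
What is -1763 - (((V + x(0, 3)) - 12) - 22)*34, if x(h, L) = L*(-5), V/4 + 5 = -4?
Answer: 1127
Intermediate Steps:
V = -36 (V = -20 + 4*(-4) = -20 - 16 = -36)
x(h, L) = -5*L
-1763 - (((V + x(0, 3)) - 12) - 22)*34 = -1763 - (((-36 - 5*3) - 12) - 22)*34 = -1763 - (((-36 - 15) - 12) - 22)*34 = -1763 - ((-51 - 12) - 22)*34 = -1763 - (-63 - 22)*34 = -1763 - (-85)*34 = -1763 - 1*(-2890) = -1763 + 2890 = 1127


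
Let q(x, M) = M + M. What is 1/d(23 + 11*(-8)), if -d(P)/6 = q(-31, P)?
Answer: 1/780 ≈ 0.0012821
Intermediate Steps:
q(x, M) = 2*M
d(P) = -12*P
1/d(23 + 11*(-8)) = 1/(-12*(23 + 11*(-8))) = 1/(-12*(23 - 88)) = 1/(-12*(-65)) = 1/780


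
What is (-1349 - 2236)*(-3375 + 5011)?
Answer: -5865060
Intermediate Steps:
(-1349 - 2236)*(-3375 + 5011) = -3585*1636 = -5865060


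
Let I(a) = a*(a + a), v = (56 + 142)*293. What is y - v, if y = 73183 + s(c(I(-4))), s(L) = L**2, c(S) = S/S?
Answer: 15170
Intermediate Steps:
v = 58014 (v = 198*293 = 58014)
I(a) = 2*a**2 (I(a) = a*(2*a) = 2*a**2)
c(S) = 1
y = 73184 (y = 73183 + 1**2 = 73183 + 1 = 73184)
y - v = 73184 - 1*58014 = 73184 - 58014 = 15170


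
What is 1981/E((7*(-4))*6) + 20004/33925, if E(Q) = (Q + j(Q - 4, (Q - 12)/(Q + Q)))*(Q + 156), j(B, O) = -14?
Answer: 15842023/10584600 ≈ 1.4967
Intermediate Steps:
E(Q) = (-14 + Q)*(156 + Q) (E(Q) = (Q - 14)*(Q + 156) = (-14 + Q)*(156 + Q))
1981/E((7*(-4))*6) + 20004/33925 = 1981/(-2184 + ((7*(-4))*6)**2 + 142*((7*(-4))*6)) + 20004/33925 = 1981/(-2184 + (-28*6)**2 + 142*(-28*6)) + 20004*(1/33925) = 1981/(-2184 + (-168)**2 + 142*(-168)) + 20004/33925 = 1981/(-2184 + 28224 - 23856) + 20004/33925 = 1981/2184 + 20004/33925 = 1981*(1/2184) + 20004/33925 = 283/312 + 20004/33925 = 15842023/10584600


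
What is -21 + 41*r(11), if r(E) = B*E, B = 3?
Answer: 1332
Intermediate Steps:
r(E) = 3*E
-21 + 41*r(11) = -21 + 41*(3*11) = -21 + 41*33 = -21 + 1353 = 1332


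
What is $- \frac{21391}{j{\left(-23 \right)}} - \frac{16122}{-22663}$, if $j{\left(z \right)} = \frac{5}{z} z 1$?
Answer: $- \frac{484703623}{113315} \approx -4277.5$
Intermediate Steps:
$j{\left(z \right)} = 5$ ($j{\left(z \right)} = 5 \cdot 1 = 5$)
$- \frac{21391}{j{\left(-23 \right)}} - \frac{16122}{-22663} = - \frac{21391}{5} - \frac{16122}{-22663} = \left(-21391\right) \frac{1}{5} - - \frac{16122}{22663} = - \frac{21391}{5} + \frac{16122}{22663} = - \frac{484703623}{113315}$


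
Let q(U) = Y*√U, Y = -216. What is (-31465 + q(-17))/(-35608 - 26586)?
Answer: 31465/62194 + 108*I*√17/31097 ≈ 0.50592 + 0.01432*I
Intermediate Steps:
q(U) = -216*√U
(-31465 + q(-17))/(-35608 - 26586) = (-31465 - 216*I*√17)/(-35608 - 26586) = (-31465 - 216*I*√17)/(-62194) = (-31465 - 216*I*√17)*(-1/62194) = 31465/62194 + 108*I*√17/31097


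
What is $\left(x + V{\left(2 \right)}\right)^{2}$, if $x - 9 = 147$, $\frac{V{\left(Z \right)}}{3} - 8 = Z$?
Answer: $34596$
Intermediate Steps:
$V{\left(Z \right)} = 24 + 3 Z$
$x = 156$ ($x = 9 + 147 = 156$)
$\left(x + V{\left(2 \right)}\right)^{2} = \left(156 + \left(24 + 3 \cdot 2\right)\right)^{2} = \left(156 + \left(24 + 6\right)\right)^{2} = \left(156 + 30\right)^{2} = 186^{2} = 34596$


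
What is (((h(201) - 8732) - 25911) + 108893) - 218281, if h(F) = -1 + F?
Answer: -143831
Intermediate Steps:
(((h(201) - 8732) - 25911) + 108893) - 218281 = ((((-1 + 201) - 8732) - 25911) + 108893) - 218281 = (((200 - 8732) - 25911) + 108893) - 218281 = ((-8532 - 25911) + 108893) - 218281 = (-34443 + 108893) - 218281 = 74450 - 218281 = -143831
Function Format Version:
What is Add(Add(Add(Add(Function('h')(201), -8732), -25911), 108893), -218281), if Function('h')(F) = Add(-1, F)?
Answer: -143831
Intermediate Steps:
Add(Add(Add(Add(Function('h')(201), -8732), -25911), 108893), -218281) = Add(Add(Add(Add(Add(-1, 201), -8732), -25911), 108893), -218281) = Add(Add(Add(Add(200, -8732), -25911), 108893), -218281) = Add(Add(Add(-8532, -25911), 108893), -218281) = Add(Add(-34443, 108893), -218281) = Add(74450, -218281) = -143831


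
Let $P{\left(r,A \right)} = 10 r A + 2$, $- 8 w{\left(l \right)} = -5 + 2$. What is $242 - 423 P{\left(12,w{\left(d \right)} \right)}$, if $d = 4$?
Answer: $-19639$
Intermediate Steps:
$w{\left(l \right)} = \frac{3}{8}$ ($w{\left(l \right)} = - \frac{-5 + 2}{8} = \left(- \frac{1}{8}\right) \left(-3\right) = \frac{3}{8}$)
$P{\left(r,A \right)} = 2 + 10 A r$ ($P{\left(r,A \right)} = 10 A r + 2 = 2 + 10 A r$)
$242 - 423 P{\left(12,w{\left(d \right)} \right)} = 242 - 423 \left(2 + 10 \cdot \frac{3}{8} \cdot 12\right) = 242 - 423 \left(2 + 45\right) = 242 - 19881 = -19639$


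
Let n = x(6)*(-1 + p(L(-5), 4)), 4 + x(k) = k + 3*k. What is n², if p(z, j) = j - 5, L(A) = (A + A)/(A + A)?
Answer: 1600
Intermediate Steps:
x(k) = -4 + 4*k (x(k) = -4 + (k + 3*k) = -4 + 4*k)
L(A) = 1 (L(A) = (2*A)/((2*A)) = (2*A)*(1/(2*A)) = 1)
p(z, j) = -5 + j
n = -40 (n = (-4 + 4*6)*(-1 + (-5 + 4)) = (-4 + 24)*(-1 - 1) = 20*(-2) = -40)
n² = (-40)² = 1600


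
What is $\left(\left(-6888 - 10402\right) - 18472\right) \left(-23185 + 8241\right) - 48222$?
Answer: $534379106$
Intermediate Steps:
$\left(\left(-6888 - 10402\right) - 18472\right) \left(-23185 + 8241\right) - 48222 = \left(-17290 - 18472\right) \left(-14944\right) - 48222 = \left(-35762\right) \left(-14944\right) - 48222 = 534427328 - 48222 = 534379106$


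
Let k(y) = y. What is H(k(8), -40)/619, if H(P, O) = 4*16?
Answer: 64/619 ≈ 0.10339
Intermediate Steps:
H(P, O) = 64
H(k(8), -40)/619 = 64/619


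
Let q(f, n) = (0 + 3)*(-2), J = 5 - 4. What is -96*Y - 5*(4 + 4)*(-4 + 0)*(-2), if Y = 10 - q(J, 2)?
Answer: -1856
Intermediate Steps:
J = 1
q(f, n) = -6 (q(f, n) = 3*(-2) = -6)
Y = 16 (Y = 10 - 1*(-6) = 10 + 6 = 16)
-96*Y - 5*(4 + 4)*(-4 + 0)*(-2) = -96*16 - 5*(4 + 4)*(-4 + 0)*(-2) = -1536 - 40*(-4)*(-2) = -1536 - 5*(-32)*(-2) = -1536 + 160*(-2) = -1536 - 320 = -1856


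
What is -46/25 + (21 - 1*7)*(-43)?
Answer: -15096/25 ≈ -603.84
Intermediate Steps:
-46/25 + (21 - 1*7)*(-43) = -46*1/25 + (21 - 7)*(-43) = -46/25 + 14*(-43) = -46/25 - 602 = -15096/25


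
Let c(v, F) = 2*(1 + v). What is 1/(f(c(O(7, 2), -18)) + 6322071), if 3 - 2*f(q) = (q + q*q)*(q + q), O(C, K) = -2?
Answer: 2/12644153 ≈ 1.5818e-7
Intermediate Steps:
c(v, F) = 2 + 2*v
f(q) = 3/2 - q*(q + q²) (f(q) = 3/2 - (q + q*q)*(q + q)/2 = 3/2 - (q + q²)*2*q/2 = 3/2 - q*(q + q²))
1/(f(c(O(7, 2), -18)) + 6322071) = 1/((3/2 - (2 + 2*(-2))² - (2 + 2*(-2))³) + 6322071) = 1/((3/2 - (2 - 4)² - (2 - 4)³) + 6322071) = 1/((3/2 - 1*(-2)² - 1*(-2)³) + 6322071) = 1/((3/2 - 1*4 - 1*(-8)) + 6322071) = 1/((3/2 - 4 + 8) + 6322071) = 1/(11/2 + 6322071) = 1/(12644153/2) = 2/12644153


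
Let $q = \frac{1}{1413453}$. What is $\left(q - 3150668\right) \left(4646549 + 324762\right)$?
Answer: $- \frac{22138844352926996533}{1413453} \approx -1.5663 \cdot 10^{13}$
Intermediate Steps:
$q = \frac{1}{1413453} \approx 7.0749 \cdot 10^{-7}$
$\left(q - 3150668\right) \left(4646549 + 324762\right) = \left(\frac{1}{1413453} - 3150668\right) \left(4646549 + 324762\right) = \left(- \frac{4453321136603}{1413453}\right) 4971311 = - \frac{22138844352926996533}{1413453}$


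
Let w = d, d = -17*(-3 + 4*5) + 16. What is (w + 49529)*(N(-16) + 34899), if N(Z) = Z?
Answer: 1718197048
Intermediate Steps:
d = -273 (d = -17*(-3 + 20) + 16 = -17*17 + 16 = -289 + 16 = -273)
w = -273
(w + 49529)*(N(-16) + 34899) = (-273 + 49529)*(-16 + 34899) = 49256*34883 = 1718197048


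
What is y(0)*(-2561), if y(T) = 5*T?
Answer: 0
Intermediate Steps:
y(0)*(-2561) = (5*0)*(-2561) = 0*(-2561) = 0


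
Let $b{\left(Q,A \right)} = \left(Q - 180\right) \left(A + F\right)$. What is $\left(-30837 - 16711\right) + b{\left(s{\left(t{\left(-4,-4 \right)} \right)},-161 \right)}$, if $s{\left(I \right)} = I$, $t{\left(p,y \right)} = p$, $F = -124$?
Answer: $4892$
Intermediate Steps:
$b{\left(Q,A \right)} = \left(-180 + Q\right) \left(-124 + A\right)$ ($b{\left(Q,A \right)} = \left(Q - 180\right) \left(A - 124\right) = \left(-180 + Q\right) \left(-124 + A\right)$)
$\left(-30837 - 16711\right) + b{\left(s{\left(t{\left(-4,-4 \right)} \right)},-161 \right)} = \left(-30837 - 16711\right) - -52440 = -47548 + \left(22320 + 28980 + 496 + 644\right) = -47548 + 52440 = 4892$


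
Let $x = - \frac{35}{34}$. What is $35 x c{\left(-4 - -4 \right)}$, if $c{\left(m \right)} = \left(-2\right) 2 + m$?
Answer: $\frac{2450}{17} \approx 144.12$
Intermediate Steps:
$c{\left(m \right)} = -4 + m$
$x = - \frac{35}{34}$ ($x = \left(-35\right) \frac{1}{34} = - \frac{35}{34} \approx -1.0294$)
$35 x c{\left(-4 - -4 \right)} = 35 \left(- \frac{35}{34}\right) \left(-4 - 0\right) = - \frac{1225 \left(-4 + \left(-4 + 4\right)\right)}{34} = - \frac{1225 \left(-4 + 0\right)}{34} = \left(- \frac{1225}{34}\right) \left(-4\right) = \frac{2450}{17}$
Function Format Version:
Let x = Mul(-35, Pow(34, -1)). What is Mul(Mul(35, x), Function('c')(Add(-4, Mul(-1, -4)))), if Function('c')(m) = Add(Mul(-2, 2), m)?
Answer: Rational(2450, 17) ≈ 144.12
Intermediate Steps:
Function('c')(m) = Add(-4, m)
x = Rational(-35, 34) (x = Mul(-35, Rational(1, 34)) = Rational(-35, 34) ≈ -1.0294)
Mul(Mul(35, x), Function('c')(Add(-4, Mul(-1, -4)))) = Mul(Mul(35, Rational(-35, 34)), Add(-4, Add(-4, Mul(-1, -4)))) = Mul(Rational(-1225, 34), Add(-4, Add(-4, 4))) = Mul(Rational(-1225, 34), Add(-4, 0)) = Mul(Rational(-1225, 34), -4) = Rational(2450, 17)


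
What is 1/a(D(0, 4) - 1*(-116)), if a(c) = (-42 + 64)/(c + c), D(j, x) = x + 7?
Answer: 127/11 ≈ 11.545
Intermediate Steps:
D(j, x) = 7 + x
a(c) = 11/c (a(c) = 22/((2*c)) = 22*(1/(2*c)) = 11/c)
1/a(D(0, 4) - 1*(-116)) = 1/(11/((7 + 4) - 1*(-116))) = 1/(11/(11 + 116)) = 1/(11/127) = 127/11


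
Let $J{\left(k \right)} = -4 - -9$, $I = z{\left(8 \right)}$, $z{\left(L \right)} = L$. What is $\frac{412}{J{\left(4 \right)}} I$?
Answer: $\frac{3296}{5} \approx 659.2$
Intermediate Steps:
$I = 8$
$J{\left(k \right)} = 5$ ($J{\left(k \right)} = -4 + 9 = 5$)
$\frac{412}{J{\left(4 \right)}} I = \frac{412}{5} \cdot 8 = \frac{3296}{5}$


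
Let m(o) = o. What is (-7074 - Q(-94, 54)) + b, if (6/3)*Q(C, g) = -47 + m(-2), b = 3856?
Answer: -6387/2 ≈ -3193.5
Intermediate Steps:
Q(C, g) = -49/2 (Q(C, g) = (-47 - 2)/2 = (1/2)*(-49) = -49/2)
(-7074 - Q(-94, 54)) + b = (-7074 - 1*(-49/2)) + 3856 = (-7074 + 49/2) + 3856 = -14099/2 + 3856 = -6387/2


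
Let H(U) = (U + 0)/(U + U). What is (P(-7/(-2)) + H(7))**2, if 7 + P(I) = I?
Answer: 9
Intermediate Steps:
P(I) = -7 + I
H(U) = 1/2 (H(U) = U/((2*U)) = U*(1/(2*U)) = 1/2)
(P(-7/(-2)) + H(7))**2 = ((-7 - 7/(-2)) + 1/2)**2 = ((-7 - 7*(-1/2)) + 1/2)**2 = ((-7 + 7/2) + 1/2)**2 = (-7/2 + 1/2)**2 = (-3)**2 = 9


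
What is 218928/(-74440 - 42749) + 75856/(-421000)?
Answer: -4210757366/2055690375 ≈ -2.0483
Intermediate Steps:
218928/(-74440 - 42749) + 75856/(-421000) = 218928/(-117189) + 75856*(-1/421000) = 218928*(-1/117189) - 9482/52625 = -72976/39063 - 9482/52625 = -4210757366/2055690375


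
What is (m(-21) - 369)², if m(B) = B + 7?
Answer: 146689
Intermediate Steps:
m(B) = 7 + B
(m(-21) - 369)² = ((7 - 21) - 369)² = (-14 - 369)² = (-383)² = 146689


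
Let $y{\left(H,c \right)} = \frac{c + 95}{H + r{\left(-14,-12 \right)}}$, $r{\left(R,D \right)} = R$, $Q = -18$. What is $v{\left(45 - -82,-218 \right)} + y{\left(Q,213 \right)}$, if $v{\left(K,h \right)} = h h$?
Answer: $\frac{380115}{8} \approx 47514.0$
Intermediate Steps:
$y{\left(H,c \right)} = \frac{95 + c}{-14 + H}$ ($y{\left(H,c \right)} = \frac{c + 95}{H - 14} = \frac{95 + c}{-14 + H}$)
$v{\left(K,h \right)} = h^{2}$
$v{\left(45 - -82,-218 \right)} + y{\left(Q,213 \right)} = \left(-218\right)^{2} + \frac{95 + 213}{-14 - 18} = 47524 + \frac{1}{-32} \cdot 308 = 47524 - \frac{77}{8} = \frac{380115}{8}$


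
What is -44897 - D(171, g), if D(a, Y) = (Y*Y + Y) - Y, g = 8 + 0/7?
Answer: -44961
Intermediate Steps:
g = 8 (g = 8 + (⅐)*0 = 8 + 0 = 8)
D(a, Y) = Y² (D(a, Y) = (Y² + Y) - Y = (Y + Y²) - Y = Y²)
-44897 - D(171, g) = -44897 - 1*8² = -44897 - 1*64 = -44897 - 64 = -44961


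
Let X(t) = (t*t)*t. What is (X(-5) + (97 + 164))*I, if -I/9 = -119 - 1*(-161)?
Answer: -51408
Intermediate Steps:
X(t) = t³ (X(t) = t²*t = t³)
I = -378 (I = -9*(-119 - 1*(-161)) = -9*(-119 + 161) = -9*42 = -378)
(X(-5) + (97 + 164))*I = ((-5)³ + (97 + 164))*(-378) = (-125 + 261)*(-378) = 136*(-378) = -51408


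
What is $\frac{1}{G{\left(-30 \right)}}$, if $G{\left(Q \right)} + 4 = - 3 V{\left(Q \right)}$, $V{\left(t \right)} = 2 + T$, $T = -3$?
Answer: $-1$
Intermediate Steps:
$V{\left(t \right)} = -1$ ($V{\left(t \right)} = 2 - 3 = -1$)
$G{\left(Q \right)} = -1$ ($G{\left(Q \right)} = -4 - -3 = -4 + 3 = -1$)
$\frac{1}{G{\left(-30 \right)}} = \frac{1}{-1} = -1$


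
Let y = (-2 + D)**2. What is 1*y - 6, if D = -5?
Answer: 43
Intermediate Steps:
y = 49 (y = (-2 - 5)**2 = (-7)**2 = 49)
1*y - 6 = 1*49 - 6 = 49 - 6 = 43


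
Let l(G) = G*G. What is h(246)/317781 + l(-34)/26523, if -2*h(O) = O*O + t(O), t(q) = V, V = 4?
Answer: -316072/6120919 ≈ -0.051638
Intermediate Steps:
t(q) = 4
l(G) = G²
h(O) = -2 - O²/2 (h(O) = -(O*O + 4)/2 = -(O² + 4)/2 = -(4 + O²)/2 = -2 - O²/2)
h(246)/317781 + l(-34)/26523 = (-2 - ½*246²)/317781 + (-34)²/26523 = (-2 - ½*60516)*(1/317781) + 1156*(1/26523) = (-2 - 30258)*(1/317781) + 1156/26523 = -30260*1/317781 + 1156/26523 = -1780/18693 + 1156/26523 = -316072/6120919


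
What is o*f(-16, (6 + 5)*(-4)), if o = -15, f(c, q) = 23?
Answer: -345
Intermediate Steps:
o*f(-16, (6 + 5)*(-4)) = -15*23 = -345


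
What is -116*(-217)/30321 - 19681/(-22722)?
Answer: 389568595/229651254 ≈ 1.6963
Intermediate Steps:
-116*(-217)/30321 - 19681/(-22722) = 25172*(1/30321) - 19681*(-1/22722) = 25172/30321 + 19681/22722 = 389568595/229651254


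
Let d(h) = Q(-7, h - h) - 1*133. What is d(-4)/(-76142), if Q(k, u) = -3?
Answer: 68/38071 ≈ 0.0017861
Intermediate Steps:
d(h) = -136 (d(h) = -3 - 1*133 = -3 - 133 = -136)
d(-4)/(-76142) = -136/(-76142) = -136*(-1/76142) = 68/38071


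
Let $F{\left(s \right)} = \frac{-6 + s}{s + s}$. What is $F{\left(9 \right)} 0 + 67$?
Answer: $67$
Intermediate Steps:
$F{\left(s \right)} = \frac{-6 + s}{2 s}$
$F{\left(9 \right)} 0 + 67 = \frac{-6 + 9}{2 \cdot 9} \cdot 0 + 67 = \frac{1}{2} \cdot \frac{1}{9} \cdot 3 \cdot 0 + 67 = \frac{1}{6} \cdot 0 + 67 = 0 + 67 = 67$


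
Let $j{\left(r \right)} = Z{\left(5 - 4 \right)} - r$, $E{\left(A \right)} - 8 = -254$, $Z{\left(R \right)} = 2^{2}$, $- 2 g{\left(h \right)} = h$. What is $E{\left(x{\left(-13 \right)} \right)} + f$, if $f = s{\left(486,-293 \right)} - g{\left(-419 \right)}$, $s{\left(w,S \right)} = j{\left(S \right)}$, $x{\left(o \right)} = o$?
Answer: $- \frac{317}{2} \approx -158.5$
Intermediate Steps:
$g{\left(h \right)} = - \frac{h}{2}$
$Z{\left(R \right)} = 4$
$E{\left(A \right)} = -246$ ($E{\left(A \right)} = 8 - 254 = -246$)
$j{\left(r \right)} = 4 - r$
$s{\left(w,S \right)} = 4 - S$
$f = \frac{175}{2}$ ($f = \left(4 - -293\right) - \left(- \frac{1}{2}\right) \left(-419\right) = \left(4 + 293\right) - \frac{419}{2} = 297 - \frac{419}{2} = \frac{175}{2} \approx 87.5$)
$E{\left(x{\left(-13 \right)} \right)} + f = -246 + \frac{175}{2} = - \frac{317}{2}$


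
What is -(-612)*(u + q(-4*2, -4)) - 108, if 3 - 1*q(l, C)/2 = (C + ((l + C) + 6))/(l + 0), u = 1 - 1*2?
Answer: 1422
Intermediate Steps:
u = -1 (u = 1 - 2 = -1)
q(l, C) = 6 - 2*(6 + l + 2*C)/l (q(l, C) = 6 - 2*(C + ((l + C) + 6))/(l + 0) = 6 - 2*(C + ((C + l) + 6))/l = 6 - 2*(C + (6 + C + l))/l = 6 - 2*(6 + l + 2*C)/l)
-(-612)*(u + q(-4*2, -4)) - 108 = -(-612)*(-1 + 4*(-3 - 4*2 - 1*(-4))/((-4*2))) - 108 = -(-612)*(-1 + 4*(-3 - 8 + 4)/(-8)) - 108 = -(-612)*(-1 + 4*(-⅛)*(-7)) - 108 = -(-612)*(-1 + 7/2) - 108 = -(-612)*5/2 - 108 = -102*(-15) - 108 = 1530 - 108 = 1422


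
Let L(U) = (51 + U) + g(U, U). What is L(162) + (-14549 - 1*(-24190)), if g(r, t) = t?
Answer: 10016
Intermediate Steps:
L(U) = 51 + 2*U (L(U) = (51 + U) + U = 51 + 2*U)
L(162) + (-14549 - 1*(-24190)) = (51 + 2*162) + (-14549 - 1*(-24190)) = (51 + 324) + (-14549 + 24190) = 375 + 9641 = 10016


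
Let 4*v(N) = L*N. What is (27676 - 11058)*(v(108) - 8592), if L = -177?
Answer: -222199278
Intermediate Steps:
v(N) = -177*N/4 (v(N) = (-177*N)/4 = -177*N/4)
(27676 - 11058)*(v(108) - 8592) = (27676 - 11058)*(-177/4*108 - 8592) = 16618*(-4779 - 8592) = 16618*(-13371) = -222199278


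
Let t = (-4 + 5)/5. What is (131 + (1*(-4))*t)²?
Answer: 423801/25 ≈ 16952.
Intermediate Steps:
t = ⅕ (t = 1*(⅕) = ⅕ ≈ 0.20000)
(131 + (1*(-4))*t)² = (131 + (1*(-4))*(⅕))² = (131 - 4*⅕)² = (131 - ⅘)² = (651/5)² = 423801/25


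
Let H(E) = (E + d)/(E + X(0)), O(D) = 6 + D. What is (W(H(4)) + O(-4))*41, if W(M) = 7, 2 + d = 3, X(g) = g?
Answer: 369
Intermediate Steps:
d = 1 (d = -2 + 3 = 1)
H(E) = (1 + E)/E (H(E) = (E + 1)/(E + 0) = (1 + E)/E)
(W(H(4)) + O(-4))*41 = (7 + (6 - 4))*41 = (7 + 2)*41 = 9*41 = 369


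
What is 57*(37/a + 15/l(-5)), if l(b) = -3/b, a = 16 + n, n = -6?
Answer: 16359/10 ≈ 1635.9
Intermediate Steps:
a = 10 (a = 16 - 6 = 10)
57*(37/a + 15/l(-5)) = 57*(37/10 + 15/((-3/(-5)))) = 57*(37*(1/10) + 15/((-3*(-1/5)))) = 57*(37/10 + 15/(3/5)) = 57*(37/10 + 15*(5/3)) = 57*(37/10 + 25) = 57*(287/10) = 16359/10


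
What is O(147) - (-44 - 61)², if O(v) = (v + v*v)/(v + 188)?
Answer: -3671619/335 ≈ -10960.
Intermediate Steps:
O(v) = (v + v²)/(188 + v)
O(147) - (-44 - 61)² = 147*(1 + 147)/(188 + 147) - (-44 - 61)² = 147*148/335 - 1*(-105)² = 147*(1/335)*148 - 1*11025 = 21756/335 - 11025 = -3671619/335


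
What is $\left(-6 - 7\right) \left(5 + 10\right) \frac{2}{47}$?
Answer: $- \frac{390}{47} \approx -8.2979$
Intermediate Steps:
$\left(-6 - 7\right) \left(5 + 10\right) \frac{2}{47} = \left(-13\right) 15 \cdot 2 \cdot \frac{1}{47} = \left(-195\right) \frac{2}{47} = - \frac{390}{47}$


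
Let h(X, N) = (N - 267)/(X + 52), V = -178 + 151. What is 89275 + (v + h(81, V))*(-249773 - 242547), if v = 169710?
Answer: -1587458543135/19 ≈ -8.3550e+10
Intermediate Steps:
V = -27
h(X, N) = (-267 + N)/(52 + X)
89275 + (v + h(81, V))*(-249773 - 242547) = 89275 + (169710 + (-267 - 27)/(52 + 81))*(-249773 - 242547) = 89275 + (169710 - 294/133)*(-492320) = 89275 + (169710 + (1/133)*(-294))*(-492320) = 89275 + (169710 - 42/19)*(-492320) = 89275 + (3224448/19)*(-492320) = 89275 - 1587460239360/19 = -1587458543135/19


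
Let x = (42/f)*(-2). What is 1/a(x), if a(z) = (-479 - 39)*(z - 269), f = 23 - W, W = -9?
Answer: 4/562807 ≈ 7.1072e-6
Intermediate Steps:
f = 32 (f = 23 - 1*(-9) = 23 + 9 = 32)
x = -21/8 (x = (42/32)*(-2) = (42*(1/32))*(-2) = (21/16)*(-2) = -21/8 ≈ -2.6250)
a(z) = 139342 - 518*z (a(z) = -518*(-269 + z) = 139342 - 518*z)
1/a(x) = 1/(139342 - 518*(-21/8)) = 1/(139342 + 5439/4) = 1/(562807/4) = 4/562807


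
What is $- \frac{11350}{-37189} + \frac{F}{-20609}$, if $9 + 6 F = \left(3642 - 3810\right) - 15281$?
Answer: $\frac{989170231}{2299284303} \approx 0.43021$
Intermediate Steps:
$F = - \frac{7729}{3}$ ($F = - \frac{3}{2} + \frac{\left(3642 - 3810\right) - 15281}{6} = - \frac{3}{2} + \frac{-168 - 15281}{6} = - \frac{3}{2} + \frac{1}{6} \left(-15449\right) = - \frac{3}{2} - \frac{15449}{6} = - \frac{7729}{3} \approx -2576.3$)
$- \frac{11350}{-37189} + \frac{F}{-20609} = - \frac{11350}{-37189} - \frac{7729}{3 \left(-20609\right)} = \left(-11350\right) \left(- \frac{1}{37189}\right) - - \frac{7729}{61827} = \frac{11350}{37189} + \frac{7729}{61827} = \frac{989170231}{2299284303}$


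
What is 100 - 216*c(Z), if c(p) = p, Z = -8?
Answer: 1828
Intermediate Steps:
100 - 216*c(Z) = 100 - 216*(-8) = 100 + 1728 = 1828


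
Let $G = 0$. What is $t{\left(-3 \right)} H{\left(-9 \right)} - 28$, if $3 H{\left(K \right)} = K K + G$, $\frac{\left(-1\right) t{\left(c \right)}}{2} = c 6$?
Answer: $944$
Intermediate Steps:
$t{\left(c \right)} = - 12 c$ ($t{\left(c \right)} = - 2 c 6 = - 2 \cdot 6 c = - 12 c$)
$H{\left(K \right)} = \frac{K^{2}}{3}$ ($H{\left(K \right)} = \frac{K K + 0}{3} = \frac{K^{2} + 0}{3} = \frac{K^{2}}{3}$)
$t{\left(-3 \right)} H{\left(-9 \right)} - 28 = \left(-12\right) \left(-3\right) \frac{\left(-9\right)^{2}}{3} - 28 = 36 \cdot \frac{1}{3} \cdot 81 - 28 = 36 \cdot 27 - 28 = 972 - 28 = 944$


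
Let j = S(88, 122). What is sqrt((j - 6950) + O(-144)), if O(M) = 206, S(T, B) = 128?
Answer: 2*I*sqrt(1654) ≈ 81.339*I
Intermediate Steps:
j = 128
sqrt((j - 6950) + O(-144)) = sqrt((128 - 6950) + 206) = sqrt(-6822 + 206) = sqrt(-6616) = 2*I*sqrt(1654)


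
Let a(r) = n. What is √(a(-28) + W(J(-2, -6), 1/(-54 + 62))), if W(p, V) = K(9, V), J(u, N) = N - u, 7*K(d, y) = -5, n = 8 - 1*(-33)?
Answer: √1974/7 ≈ 6.3471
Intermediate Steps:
n = 41 (n = 8 + 33 = 41)
a(r) = 41
K(d, y) = -5/7 (K(d, y) = (⅐)*(-5) = -5/7)
W(p, V) = -5/7
√(a(-28) + W(J(-2, -6), 1/(-54 + 62))) = √(41 - 5/7) = √(282/7) = √1974/7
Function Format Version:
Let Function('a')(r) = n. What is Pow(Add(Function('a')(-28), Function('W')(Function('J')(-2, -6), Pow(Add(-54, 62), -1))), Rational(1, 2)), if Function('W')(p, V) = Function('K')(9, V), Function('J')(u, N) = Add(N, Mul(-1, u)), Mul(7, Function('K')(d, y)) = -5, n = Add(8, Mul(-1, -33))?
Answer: Mul(Rational(1, 7), Pow(1974, Rational(1, 2))) ≈ 6.3471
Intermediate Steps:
n = 41 (n = Add(8, 33) = 41)
Function('a')(r) = 41
Function('K')(d, y) = Rational(-5, 7) (Function('K')(d, y) = Mul(Rational(1, 7), -5) = Rational(-5, 7))
Function('W')(p, V) = Rational(-5, 7)
Pow(Add(Function('a')(-28), Function('W')(Function('J')(-2, -6), Pow(Add(-54, 62), -1))), Rational(1, 2)) = Pow(Add(41, Rational(-5, 7)), Rational(1, 2)) = Pow(Rational(282, 7), Rational(1, 2)) = Mul(Rational(1, 7), Pow(1974, Rational(1, 2)))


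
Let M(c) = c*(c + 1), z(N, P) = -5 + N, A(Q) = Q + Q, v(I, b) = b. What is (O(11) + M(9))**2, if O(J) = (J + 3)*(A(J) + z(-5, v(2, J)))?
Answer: 66564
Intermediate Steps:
A(Q) = 2*Q
O(J) = (-10 + 2*J)*(3 + J) (O(J) = (J + 3)*(2*J + (-5 - 5)) = (3 + J)*(2*J - 10) = (3 + J)*(-10 + 2*J) = (-10 + 2*J)*(3 + J))
M(c) = c*(1 + c)
(O(11) + M(9))**2 = ((-30 - 4*11 + 2*11**2) + 9*(1 + 9))**2 = ((-30 - 44 + 2*121) + 9*10)**2 = ((-30 - 44 + 242) + 90)**2 = (168 + 90)**2 = 258**2 = 66564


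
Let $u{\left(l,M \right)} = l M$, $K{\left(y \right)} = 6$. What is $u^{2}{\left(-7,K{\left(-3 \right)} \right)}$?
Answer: $1764$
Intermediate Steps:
$u{\left(l,M \right)} = M l$
$u^{2}{\left(-7,K{\left(-3 \right)} \right)} = \left(6 \left(-7\right)\right)^{2} = \left(-42\right)^{2} = 1764$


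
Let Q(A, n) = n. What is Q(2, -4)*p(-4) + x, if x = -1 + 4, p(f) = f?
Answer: 19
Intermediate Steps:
x = 3
Q(2, -4)*p(-4) + x = -4*(-4) + 3 = 16 + 3 = 19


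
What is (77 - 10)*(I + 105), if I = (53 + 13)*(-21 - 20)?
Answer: -174267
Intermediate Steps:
I = -2706 (I = 66*(-41) = -2706)
(77 - 10)*(I + 105) = (77 - 10)*(-2706 + 105) = 67*(-2601) = -174267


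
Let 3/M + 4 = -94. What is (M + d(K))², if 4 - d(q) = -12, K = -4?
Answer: 2449225/9604 ≈ 255.02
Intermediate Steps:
d(q) = 16 (d(q) = 4 - 1*(-12) = 4 + 12 = 16)
M = -3/98 (M = 3/(-4 - 94) = 3/(-98) = 3*(-1/98) = -3/98 ≈ -0.030612)
(M + d(K))² = (-3/98 + 16)² = (1565/98)² = 2449225/9604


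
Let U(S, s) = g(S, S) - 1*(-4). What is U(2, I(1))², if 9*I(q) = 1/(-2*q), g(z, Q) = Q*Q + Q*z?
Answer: 144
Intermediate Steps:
g(z, Q) = Q² + Q*z
I(q) = -1/(18*q) (I(q) = 1/(9*((-2*q))) = (-1/(2*q))/9 = -1/(18*q))
U(S, s) = 4 + 2*S² (U(S, s) = S*(S + S) - 1*(-4) = S*(2*S) + 4 = 2*S² + 4 = 4 + 2*S²)
U(2, I(1))² = (4 + 2*2²)² = (4 + 2*4)² = (4 + 8)² = 12² = 144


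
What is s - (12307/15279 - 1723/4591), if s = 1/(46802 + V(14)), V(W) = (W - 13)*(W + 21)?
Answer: -1413270051751/3285423003093 ≈ -0.43016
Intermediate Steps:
V(W) = (-13 + W)*(21 + W)
s = 1/46837 (s = 1/(46802 + (-273 + 14**2 + 8*14)) = 1/(46802 + (-273 + 196 + 112)) = 1/(46802 + 35) = 1/46837 ≈ 2.1351e-5)
s - (12307/15279 - 1723/4591) = 1/46837 - (12307/15279 - 1723/4591) = 1/46837 - 1*30175720/70145889 = 1/46837 - 30175720/70145889 = -1413270051751/3285423003093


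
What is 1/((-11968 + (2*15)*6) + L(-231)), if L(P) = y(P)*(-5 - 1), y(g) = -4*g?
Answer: -1/17332 ≈ -5.7697e-5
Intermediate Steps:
L(P) = 24*P (L(P) = (-4*P)*(-5 - 1) = -4*P*(-6) = 24*P)
1/((-11968 + (2*15)*6) + L(-231)) = 1/((-11968 + (2*15)*6) + 24*(-231)) = 1/((-11968 + 30*6) - 5544) = 1/((-11968 + 180) - 5544) = 1/(-11788 - 5544) = 1/(-17332) = -1/17332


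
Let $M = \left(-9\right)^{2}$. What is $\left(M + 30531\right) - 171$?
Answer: $30441$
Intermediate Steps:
$M = 81$
$\left(M + 30531\right) - 171 = \left(81 + 30531\right) - 171 = 30612 - 171 = 30441$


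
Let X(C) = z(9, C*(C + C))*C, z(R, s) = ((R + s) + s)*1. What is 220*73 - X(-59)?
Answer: 838107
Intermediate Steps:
z(R, s) = R + 2*s (z(R, s) = (R + 2*s)*1 = R + 2*s)
X(C) = C*(9 + 4*C²) (X(C) = (9 + 2*(C*(C + C)))*C = (9 + 2*(C*(2*C)))*C = (9 + 2*(2*C²))*C = (9 + 4*C²)*C = C*(9 + 4*C²))
220*73 - X(-59) = 220*73 - (-59)*(9 + 4*(-59)²) = 16060 - (-59)*(9 + 4*3481) = 16060 - (-59)*(9 + 13924) = 16060 - (-59)*13933 = 16060 - 1*(-822047) = 16060 + 822047 = 838107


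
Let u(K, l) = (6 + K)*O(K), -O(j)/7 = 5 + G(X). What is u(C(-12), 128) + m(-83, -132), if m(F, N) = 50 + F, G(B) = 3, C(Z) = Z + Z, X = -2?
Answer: 975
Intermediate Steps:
C(Z) = 2*Z
O(j) = -56 (O(j) = -7*(5 + 3) = -7*8 = -56)
u(K, l) = -336 - 56*K (u(K, l) = (6 + K)*(-56) = -336 - 56*K)
u(C(-12), 128) + m(-83, -132) = (-336 - 112*(-12)) + (50 - 83) = (-336 - 56*(-24)) - 33 = (-336 + 1344) - 33 = 1008 - 33 = 975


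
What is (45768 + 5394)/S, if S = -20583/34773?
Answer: -197672914/2287 ≈ -86433.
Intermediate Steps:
S = -6861/11591 (S = -20583*1/34773 = -6861/11591 ≈ -0.59192)
(45768 + 5394)/S = (45768 + 5394)/(-6861/11591) = 51162*(-11591/6861) = -197672914/2287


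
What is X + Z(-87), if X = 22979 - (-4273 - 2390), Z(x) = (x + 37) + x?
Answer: 29505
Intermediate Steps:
Z(x) = 37 + 2*x (Z(x) = (37 + x) + x = 37 + 2*x)
X = 29642 (X = 22979 - 1*(-6663) = 22979 + 6663 = 29642)
X + Z(-87) = 29642 + (37 + 2*(-87)) = 29642 + (37 - 174) = 29642 - 137 = 29505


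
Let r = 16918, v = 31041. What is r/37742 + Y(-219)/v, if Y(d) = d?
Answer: 86147690/195258237 ≈ 0.44120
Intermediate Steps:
r/37742 + Y(-219)/v = 16918/37742 - 219/31041 = 16918*(1/37742) - 219*1/31041 = 8459/18871 - 73/10347 = 86147690/195258237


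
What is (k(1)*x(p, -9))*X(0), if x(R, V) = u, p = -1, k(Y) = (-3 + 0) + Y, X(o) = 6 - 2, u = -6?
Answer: 48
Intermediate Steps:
X(o) = 4
k(Y) = -3 + Y
x(R, V) = -6
(k(1)*x(p, -9))*X(0) = ((-3 + 1)*(-6))*4 = -2*(-6)*4 = 12*4 = 48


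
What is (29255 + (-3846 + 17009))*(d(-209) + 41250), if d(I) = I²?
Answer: 3602603158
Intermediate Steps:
(29255 + (-3846 + 17009))*(d(-209) + 41250) = (29255 + (-3846 + 17009))*((-209)² + 41250) = (29255 + 13163)*(43681 + 41250) = 42418*84931 = 3602603158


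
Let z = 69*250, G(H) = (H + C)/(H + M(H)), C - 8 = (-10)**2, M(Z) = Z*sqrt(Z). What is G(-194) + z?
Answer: 326283793/18915 - 43*I*sqrt(194)/18915 ≈ 17250.0 - 0.031664*I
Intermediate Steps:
M(Z) = Z**(3/2)
C = 108 (C = 8 + (-10)**2 = 8 + 100 = 108)
G(H) = (108 + H)/(H + H**(3/2)) (G(H) = (H + 108)/(H + H**(3/2)) = (108 + H)/(H + H**(3/2)))
z = 17250
G(-194) + z = (108 - 194)/(-194 + (-194)**(3/2)) + 17250 = -86/(-194 - 194*I*sqrt(194)) + 17250 = 17250 - 86/(-194 - 194*I*sqrt(194))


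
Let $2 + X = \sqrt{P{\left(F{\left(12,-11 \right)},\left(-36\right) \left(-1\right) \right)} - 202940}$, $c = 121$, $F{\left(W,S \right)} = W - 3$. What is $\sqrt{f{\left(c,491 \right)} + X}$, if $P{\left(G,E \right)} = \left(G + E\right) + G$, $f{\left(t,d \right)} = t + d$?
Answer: $\sqrt{610 + i \sqrt{202886}} \approx 26.156 + 8.6104 i$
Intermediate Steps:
$F{\left(W,S \right)} = -3 + W$ ($F{\left(W,S \right)} = W - 3 = -3 + W$)
$f{\left(t,d \right)} = d + t$
$P{\left(G,E \right)} = E + 2 G$ ($P{\left(G,E \right)} = \left(E + G\right) + G = E + 2 G$)
$X = -2 + i \sqrt{202886}$ ($X = -2 + \sqrt{\left(\left(-36\right) \left(-1\right) + 2 \left(-3 + 12\right)\right) - 202940} = -2 + \sqrt{\left(36 + 2 \cdot 9\right) - 202940} = -2 + \sqrt{\left(36 + 18\right) - 202940} = -2 + \sqrt{54 - 202940} = -2 + \sqrt{-202886} = -2 + i \sqrt{202886} \approx -2.0 + 450.43 i$)
$\sqrt{f{\left(c,491 \right)} + X} = \sqrt{\left(491 + 121\right) - \left(2 - i \sqrt{202886}\right)} = \sqrt{612 - \left(2 - i \sqrt{202886}\right)} = \sqrt{610 + i \sqrt{202886}}$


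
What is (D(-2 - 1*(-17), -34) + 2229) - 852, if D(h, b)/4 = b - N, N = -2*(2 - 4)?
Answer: 1225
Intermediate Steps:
N = 4 (N = -2*(-2) = 4)
D(h, b) = -16 + 4*b (D(h, b) = 4*(b - 1*4) = 4*(b - 4) = 4*(-4 + b) = -16 + 4*b)
(D(-2 - 1*(-17), -34) + 2229) - 852 = ((-16 + 4*(-34)) + 2229) - 852 = ((-16 - 136) + 2229) - 852 = (-152 + 2229) - 852 = 2077 - 852 = 1225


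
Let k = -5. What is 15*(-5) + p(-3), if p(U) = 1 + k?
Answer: -79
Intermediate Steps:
p(U) = -4 (p(U) = 1 - 5 = -4)
15*(-5) + p(-3) = 15*(-5) - 4 = -75 - 4 = -79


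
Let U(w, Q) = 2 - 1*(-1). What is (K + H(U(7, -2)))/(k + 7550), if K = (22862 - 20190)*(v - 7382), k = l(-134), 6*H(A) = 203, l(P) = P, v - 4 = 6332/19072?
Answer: -8811753487/3314952 ≈ -2658.2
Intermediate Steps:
v = 20655/4768 (v = 4 + 6332/19072 = 4 + 6332*(1/19072) = 4 + 1583/4768 = 20655/4768 ≈ 4.3320)
U(w, Q) = 3 (U(w, Q) = 2 + 1 = 3)
H(A) = 203/6 (H(A) = (1/6)*203 = 203/6)
k = -134
K = -5874512407/298 (K = (22862 - 20190)*(20655/4768 - 7382) = 2672*(-35176721/4768) = -5874512407/298 ≈ -1.9713e+7)
(K + H(U(7, -2)))/(k + 7550) = (-5874512407/298 + 203/6)/(-134 + 7550) = -8811753487/447/7416 = -8811753487/447*1/7416 = -8811753487/3314952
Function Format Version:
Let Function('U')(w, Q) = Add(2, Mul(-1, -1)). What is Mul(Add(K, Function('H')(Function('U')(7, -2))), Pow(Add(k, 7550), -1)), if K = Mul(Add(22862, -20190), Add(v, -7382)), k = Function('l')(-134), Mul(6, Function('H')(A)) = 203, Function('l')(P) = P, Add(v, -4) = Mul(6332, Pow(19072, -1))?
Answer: Rational(-8811753487, 3314952) ≈ -2658.2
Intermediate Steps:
v = Rational(20655, 4768) (v = Add(4, Mul(6332, Pow(19072, -1))) = Add(4, Mul(6332, Rational(1, 19072))) = Add(4, Rational(1583, 4768)) = Rational(20655, 4768) ≈ 4.3320)
Function('U')(w, Q) = 3 (Function('U')(w, Q) = Add(2, 1) = 3)
Function('H')(A) = Rational(203, 6) (Function('H')(A) = Mul(Rational(1, 6), 203) = Rational(203, 6))
k = -134
K = Rational(-5874512407, 298) (K = Mul(Add(22862, -20190), Add(Rational(20655, 4768), -7382)) = Mul(2672, Rational(-35176721, 4768)) = Rational(-5874512407, 298) ≈ -1.9713e+7)
Mul(Add(K, Function('H')(Function('U')(7, -2))), Pow(Add(k, 7550), -1)) = Mul(Add(Rational(-5874512407, 298), Rational(203, 6)), Pow(Add(-134, 7550), -1)) = Mul(Rational(-8811753487, 447), Pow(7416, -1)) = Mul(Rational(-8811753487, 447), Rational(1, 7416)) = Rational(-8811753487, 3314952)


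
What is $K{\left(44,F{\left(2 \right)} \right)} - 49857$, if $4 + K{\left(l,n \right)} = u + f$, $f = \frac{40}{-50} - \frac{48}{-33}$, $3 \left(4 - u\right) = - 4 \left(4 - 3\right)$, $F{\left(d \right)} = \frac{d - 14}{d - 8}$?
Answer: $- \frac{8226077}{165} \approx -49855.0$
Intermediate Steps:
$F{\left(d \right)} = \frac{-14 + d}{-8 + d}$
$u = \frac{16}{3}$ ($u = 4 - \frac{\left(-4\right) \left(4 - 3\right)}{3} = 4 - \frac{\left(-4\right) 1}{3} = 4 - - \frac{4}{3} = 4 + \frac{4}{3} = \frac{16}{3} \approx 5.3333$)
$f = \frac{36}{55}$ ($f = 40 \left(- \frac{1}{50}\right) - - \frac{16}{11} = - \frac{4}{5} + \frac{16}{11} = \frac{36}{55} \approx 0.65455$)
$K{\left(l,n \right)} = \frac{328}{165}$ ($K{\left(l,n \right)} = -4 + \left(\frac{16}{3} + \frac{36}{55}\right) = -4 + \frac{988}{165} = \frac{328}{165}$)
$K{\left(44,F{\left(2 \right)} \right)} - 49857 = \frac{328}{165} - 49857 = - \frac{8226077}{165}$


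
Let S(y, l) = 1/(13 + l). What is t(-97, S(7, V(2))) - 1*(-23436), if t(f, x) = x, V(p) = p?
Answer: 351541/15 ≈ 23436.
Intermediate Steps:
t(-97, S(7, V(2))) - 1*(-23436) = 1/(13 + 2) - 1*(-23436) = 1/15 + 23436 = 351541/15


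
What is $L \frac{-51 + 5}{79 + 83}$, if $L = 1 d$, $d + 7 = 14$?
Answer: $- \frac{161}{81} \approx -1.9877$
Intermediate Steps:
$d = 7$ ($d = -7 + 14 = 7$)
$L = 7$ ($L = 1 \cdot 7 = 7$)
$L \frac{-51 + 5}{79 + 83} = 7 \frac{-51 + 5}{79 + 83} = 7 \left(- \frac{46}{162}\right) = 7 \left(\left(-46\right) \frac{1}{162}\right) = 7 \left(- \frac{23}{81}\right) = - \frac{161}{81}$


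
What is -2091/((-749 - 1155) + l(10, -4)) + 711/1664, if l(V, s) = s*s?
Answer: 150681/98176 ≈ 1.5348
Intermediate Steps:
l(V, s) = s**2
-2091/((-749 - 1155) + l(10, -4)) + 711/1664 = -2091/((-749 - 1155) + (-4)**2) + 711/1664 = -2091/(-1904 + 16) + 711*(1/1664) = -2091/(-1888) + 711/1664 = -2091*(-1/1888) + 711/1664 = 2091/1888 + 711/1664 = 150681/98176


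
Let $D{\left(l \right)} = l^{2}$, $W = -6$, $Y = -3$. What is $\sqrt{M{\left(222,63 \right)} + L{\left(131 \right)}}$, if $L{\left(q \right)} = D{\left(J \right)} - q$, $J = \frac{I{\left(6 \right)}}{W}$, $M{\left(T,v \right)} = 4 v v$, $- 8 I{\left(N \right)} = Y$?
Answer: $\frac{\sqrt{4030721}}{16} \approx 125.48$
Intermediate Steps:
$I{\left(N \right)} = \frac{3}{8}$ ($I{\left(N \right)} = \left(- \frac{1}{8}\right) \left(-3\right) = \frac{3}{8}$)
$M{\left(T,v \right)} = 4 v^{2}$
$J = - \frac{1}{16}$ ($J = \frac{3}{8 \left(-6\right)} = \frac{3}{8} \left(- \frac{1}{6}\right) = - \frac{1}{16} \approx -0.0625$)
$L{\left(q \right)} = \frac{1}{256} - q$ ($L{\left(q \right)} = \left(- \frac{1}{16}\right)^{2} - q = \frac{1}{256} - q$)
$\sqrt{M{\left(222,63 \right)} + L{\left(131 \right)}} = \sqrt{4 \cdot 63^{2} + \left(\frac{1}{256} - 131\right)} = \sqrt{4 \cdot 3969 + \left(\frac{1}{256} - 131\right)} = \sqrt{15876 - \frac{33535}{256}} = \sqrt{\frac{4030721}{256}} = \frac{\sqrt{4030721}}{16}$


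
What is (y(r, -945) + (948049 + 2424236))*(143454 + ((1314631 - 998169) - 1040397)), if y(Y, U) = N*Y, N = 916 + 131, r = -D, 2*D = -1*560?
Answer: -2127721179045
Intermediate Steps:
D = -280 (D = (-1*560)/2 = (½)*(-560) = -280)
r = 280 (r = -1*(-280) = 280)
N = 1047
y(Y, U) = 1047*Y
(y(r, -945) + (948049 + 2424236))*(143454 + ((1314631 - 998169) - 1040397)) = (1047*280 + (948049 + 2424236))*(143454 + ((1314631 - 998169) - 1040397)) = (293160 + 3372285)*(143454 + (316462 - 1040397)) = 3665445*(143454 - 723935) = 3665445*(-580481) = -2127721179045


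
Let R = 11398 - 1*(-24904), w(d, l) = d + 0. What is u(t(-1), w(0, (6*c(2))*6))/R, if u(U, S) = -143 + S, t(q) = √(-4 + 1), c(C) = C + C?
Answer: -143/36302 ≈ -0.0039392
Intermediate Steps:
c(C) = 2*C
w(d, l) = d
R = 36302 (R = 11398 + 24904 = 36302)
t(q) = I*√3 (t(q) = √(-3) = I*√3)
u(t(-1), w(0, (6*c(2))*6))/R = (-143 + 0)/36302 = -143*1/36302 = -143/36302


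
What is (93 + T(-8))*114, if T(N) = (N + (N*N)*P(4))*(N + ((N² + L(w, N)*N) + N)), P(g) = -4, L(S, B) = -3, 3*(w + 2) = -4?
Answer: -2156310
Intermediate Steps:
w = -10/3 (w = -2 + (⅓)*(-4) = -2 - 4/3 = -10/3 ≈ -3.3333)
T(N) = (N - 4*N²)*(N² - N) (T(N) = (N + (N*N)*(-4))*(N + ((N² - 3*N) + N)) = (N + N²*(-4))*(N + (N² - 2*N)) = (N - 4*N²)*(N² - N))
(93 + T(-8))*114 = (93 + (-8)²*(-1 - 4*(-8)² + 5*(-8)))*114 = (93 + 64*(-1 - 4*64 - 40))*114 = (93 + 64*(-1 - 256 - 40))*114 = (93 + 64*(-297))*114 = (93 - 19008)*114 = -18915*114 = -2156310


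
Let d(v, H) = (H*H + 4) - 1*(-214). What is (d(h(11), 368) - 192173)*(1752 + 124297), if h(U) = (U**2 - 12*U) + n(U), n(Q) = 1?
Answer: -7125676019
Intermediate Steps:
h(U) = 1 + U**2 - 12*U (h(U) = (U**2 - 12*U) + 1 = 1 + U**2 - 12*U)
d(v, H) = 218 + H**2 (d(v, H) = (H**2 + 4) + 214 = (4 + H**2) + 214 = 218 + H**2)
(d(h(11), 368) - 192173)*(1752 + 124297) = ((218 + 368**2) - 192173)*(1752 + 124297) = ((218 + 135424) - 192173)*126049 = (135642 - 192173)*126049 = -56531*126049 = -7125676019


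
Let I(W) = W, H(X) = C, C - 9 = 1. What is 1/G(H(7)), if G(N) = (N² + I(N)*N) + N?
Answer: 1/210 ≈ 0.0047619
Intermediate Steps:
C = 10 (C = 9 + 1 = 10)
H(X) = 10
G(N) = N + 2*N² (G(N) = (N² + N*N) + N = (N² + N²) + N = 2*N² + N = N + 2*N²)
1/G(H(7)) = 1/(10*(1 + 2*10)) = 1/(10*(1 + 20)) = 1/(10*21) = 1/210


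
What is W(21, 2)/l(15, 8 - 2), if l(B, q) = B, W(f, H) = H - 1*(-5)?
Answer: 7/15 ≈ 0.46667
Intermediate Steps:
W(f, H) = 5 + H (W(f, H) = H + 5 = 5 + H)
W(21, 2)/l(15, 8 - 2) = (5 + 2)/15 = 7*(1/15) = 7/15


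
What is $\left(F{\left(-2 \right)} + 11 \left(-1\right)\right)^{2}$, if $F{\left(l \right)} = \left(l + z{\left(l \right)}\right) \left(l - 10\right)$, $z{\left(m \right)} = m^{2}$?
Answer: $1225$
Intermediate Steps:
$F{\left(l \right)} = \left(-10 + l\right) \left(l + l^{2}\right)$ ($F{\left(l \right)} = \left(l + l^{2}\right) \left(l - 10\right) = \left(l + l^{2}\right) \left(-10 + l\right) = \left(-10 + l\right) \left(l + l^{2}\right)$)
$\left(F{\left(-2 \right)} + 11 \left(-1\right)\right)^{2} = \left(- 2 \left(-10 + \left(-2\right)^{2} - -18\right) + 11 \left(-1\right)\right)^{2} = \left(- 2 \left(-10 + 4 + 18\right) - 11\right)^{2} = \left(\left(-2\right) 12 - 11\right)^{2} = \left(-24 - 11\right)^{2} = \left(-35\right)^{2} = 1225$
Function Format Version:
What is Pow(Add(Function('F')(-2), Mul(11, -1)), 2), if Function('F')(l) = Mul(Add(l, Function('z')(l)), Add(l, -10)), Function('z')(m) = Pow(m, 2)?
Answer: 1225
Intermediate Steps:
Function('F')(l) = Mul(Add(-10, l), Add(l, Pow(l, 2))) (Function('F')(l) = Mul(Add(l, Pow(l, 2)), Add(l, -10)) = Mul(Add(l, Pow(l, 2)), Add(-10, l)) = Mul(Add(-10, l), Add(l, Pow(l, 2))))
Pow(Add(Function('F')(-2), Mul(11, -1)), 2) = Pow(Add(Mul(-2, Add(-10, Pow(-2, 2), Mul(-9, -2))), Mul(11, -1)), 2) = Pow(Add(Mul(-2, Add(-10, 4, 18)), -11), 2) = Pow(Add(Mul(-2, 12), -11), 2) = Pow(Add(-24, -11), 2) = Pow(-35, 2) = 1225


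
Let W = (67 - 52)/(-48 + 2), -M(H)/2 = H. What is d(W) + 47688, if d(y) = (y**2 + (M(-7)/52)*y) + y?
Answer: 327948261/6877 ≈ 47688.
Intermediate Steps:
M(H) = -2*H
W = -15/46 (W = 15/(-46) = 15*(-1/46) = -15/46 ≈ -0.32609)
d(y) = y**2 + 33*y/26 (d(y) = (y**2 + (-2*(-7)/52)*y) + y = (y**2 + (14*(1/52))*y) + y = (y**2 + 7*y/26) + y = y**2 + 33*y/26)
d(W) + 47688 = (1/26)*(-15/46)*(33 + 26*(-15/46)) + 47688 = (1/26)*(-15/46)*(33 - 195/23) + 47688 = (1/26)*(-15/46)*(564/23) + 47688 = -2115/6877 + 47688 = 327948261/6877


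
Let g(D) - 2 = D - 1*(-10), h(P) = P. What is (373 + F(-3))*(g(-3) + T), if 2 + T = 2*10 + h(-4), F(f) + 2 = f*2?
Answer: 8395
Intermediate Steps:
F(f) = -2 + 2*f (F(f) = -2 + f*2 = -2 + 2*f)
g(D) = 12 + D (g(D) = 2 + (D - 1*(-10)) = 2 + (D + 10) = 2 + (10 + D) = 12 + D)
T = 14 (T = -2 + (2*10 - 4) = -2 + (20 - 4) = -2 + 16 = 14)
(373 + F(-3))*(g(-3) + T) = (373 + (-2 + 2*(-3)))*((12 - 3) + 14) = (373 + (-2 - 6))*(9 + 14) = (373 - 8)*23 = 365*23 = 8395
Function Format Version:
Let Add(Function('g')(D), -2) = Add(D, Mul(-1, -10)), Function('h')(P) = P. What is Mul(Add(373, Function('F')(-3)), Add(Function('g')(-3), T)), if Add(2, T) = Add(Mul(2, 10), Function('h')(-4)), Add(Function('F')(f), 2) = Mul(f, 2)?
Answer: 8395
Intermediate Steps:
Function('F')(f) = Add(-2, Mul(2, f)) (Function('F')(f) = Add(-2, Mul(f, 2)) = Add(-2, Mul(2, f)))
Function('g')(D) = Add(12, D) (Function('g')(D) = Add(2, Add(D, Mul(-1, -10))) = Add(2, Add(D, 10)) = Add(2, Add(10, D)) = Add(12, D))
T = 14 (T = Add(-2, Add(Mul(2, 10), -4)) = Add(-2, Add(20, -4)) = Add(-2, 16) = 14)
Mul(Add(373, Function('F')(-3)), Add(Function('g')(-3), T)) = Mul(Add(373, Add(-2, Mul(2, -3))), Add(Add(12, -3), 14)) = Mul(Add(373, Add(-2, -6)), Add(9, 14)) = Mul(Add(373, -8), 23) = Mul(365, 23) = 8395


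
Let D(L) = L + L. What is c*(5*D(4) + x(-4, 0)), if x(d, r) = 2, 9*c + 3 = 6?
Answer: 14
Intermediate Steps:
c = ⅓ (c = -⅓ + (⅑)*6 = -⅓ + ⅔ = ⅓ ≈ 0.33333)
D(L) = 2*L
c*(5*D(4) + x(-4, 0)) = (5*(2*4) + 2)/3 = (5*8 + 2)/3 = (40 + 2)/3 = (⅓)*42 = 14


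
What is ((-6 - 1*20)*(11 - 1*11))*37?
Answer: 0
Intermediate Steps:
((-6 - 1*20)*(11 - 1*11))*37 = ((-6 - 20)*(11 - 11))*37 = -26*0*37 = 0*37 = 0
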